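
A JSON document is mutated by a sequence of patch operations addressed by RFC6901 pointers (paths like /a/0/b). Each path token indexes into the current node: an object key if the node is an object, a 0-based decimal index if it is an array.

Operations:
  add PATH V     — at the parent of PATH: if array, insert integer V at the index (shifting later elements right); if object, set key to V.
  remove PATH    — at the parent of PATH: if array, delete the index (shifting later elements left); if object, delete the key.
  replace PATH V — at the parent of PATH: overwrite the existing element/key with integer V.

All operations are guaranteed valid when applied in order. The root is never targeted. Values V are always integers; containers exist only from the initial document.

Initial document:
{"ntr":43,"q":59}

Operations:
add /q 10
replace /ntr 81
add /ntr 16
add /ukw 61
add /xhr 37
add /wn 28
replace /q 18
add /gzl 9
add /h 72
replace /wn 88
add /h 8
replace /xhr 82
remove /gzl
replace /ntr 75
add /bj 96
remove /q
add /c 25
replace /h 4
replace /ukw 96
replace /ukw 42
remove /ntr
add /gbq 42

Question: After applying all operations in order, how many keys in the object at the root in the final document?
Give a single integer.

After op 1 (add /q 10): {"ntr":43,"q":10}
After op 2 (replace /ntr 81): {"ntr":81,"q":10}
After op 3 (add /ntr 16): {"ntr":16,"q":10}
After op 4 (add /ukw 61): {"ntr":16,"q":10,"ukw":61}
After op 5 (add /xhr 37): {"ntr":16,"q":10,"ukw":61,"xhr":37}
After op 6 (add /wn 28): {"ntr":16,"q":10,"ukw":61,"wn":28,"xhr":37}
After op 7 (replace /q 18): {"ntr":16,"q":18,"ukw":61,"wn":28,"xhr":37}
After op 8 (add /gzl 9): {"gzl":9,"ntr":16,"q":18,"ukw":61,"wn":28,"xhr":37}
After op 9 (add /h 72): {"gzl":9,"h":72,"ntr":16,"q":18,"ukw":61,"wn":28,"xhr":37}
After op 10 (replace /wn 88): {"gzl":9,"h":72,"ntr":16,"q":18,"ukw":61,"wn":88,"xhr":37}
After op 11 (add /h 8): {"gzl":9,"h":8,"ntr":16,"q":18,"ukw":61,"wn":88,"xhr":37}
After op 12 (replace /xhr 82): {"gzl":9,"h":8,"ntr":16,"q":18,"ukw":61,"wn":88,"xhr":82}
After op 13 (remove /gzl): {"h":8,"ntr":16,"q":18,"ukw":61,"wn":88,"xhr":82}
After op 14 (replace /ntr 75): {"h":8,"ntr":75,"q":18,"ukw":61,"wn":88,"xhr":82}
After op 15 (add /bj 96): {"bj":96,"h":8,"ntr":75,"q":18,"ukw":61,"wn":88,"xhr":82}
After op 16 (remove /q): {"bj":96,"h":8,"ntr":75,"ukw":61,"wn":88,"xhr":82}
After op 17 (add /c 25): {"bj":96,"c":25,"h":8,"ntr":75,"ukw":61,"wn":88,"xhr":82}
After op 18 (replace /h 4): {"bj":96,"c":25,"h":4,"ntr":75,"ukw":61,"wn":88,"xhr":82}
After op 19 (replace /ukw 96): {"bj":96,"c":25,"h":4,"ntr":75,"ukw":96,"wn":88,"xhr":82}
After op 20 (replace /ukw 42): {"bj":96,"c":25,"h":4,"ntr":75,"ukw":42,"wn":88,"xhr":82}
After op 21 (remove /ntr): {"bj":96,"c":25,"h":4,"ukw":42,"wn":88,"xhr":82}
After op 22 (add /gbq 42): {"bj":96,"c":25,"gbq":42,"h":4,"ukw":42,"wn":88,"xhr":82}
Size at the root: 7

Answer: 7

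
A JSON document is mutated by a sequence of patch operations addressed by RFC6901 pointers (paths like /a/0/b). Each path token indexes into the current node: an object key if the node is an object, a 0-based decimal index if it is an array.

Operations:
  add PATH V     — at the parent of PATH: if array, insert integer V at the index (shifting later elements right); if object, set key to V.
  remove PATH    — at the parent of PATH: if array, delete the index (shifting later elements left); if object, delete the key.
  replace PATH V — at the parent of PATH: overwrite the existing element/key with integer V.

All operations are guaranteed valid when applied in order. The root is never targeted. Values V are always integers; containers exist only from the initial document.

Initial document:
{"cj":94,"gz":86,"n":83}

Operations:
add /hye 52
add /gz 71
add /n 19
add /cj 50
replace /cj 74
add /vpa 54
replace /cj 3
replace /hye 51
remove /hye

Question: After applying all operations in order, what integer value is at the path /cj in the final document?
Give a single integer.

After op 1 (add /hye 52): {"cj":94,"gz":86,"hye":52,"n":83}
After op 2 (add /gz 71): {"cj":94,"gz":71,"hye":52,"n":83}
After op 3 (add /n 19): {"cj":94,"gz":71,"hye":52,"n":19}
After op 4 (add /cj 50): {"cj":50,"gz":71,"hye":52,"n":19}
After op 5 (replace /cj 74): {"cj":74,"gz":71,"hye":52,"n":19}
After op 6 (add /vpa 54): {"cj":74,"gz":71,"hye":52,"n":19,"vpa":54}
After op 7 (replace /cj 3): {"cj":3,"gz":71,"hye":52,"n":19,"vpa":54}
After op 8 (replace /hye 51): {"cj":3,"gz":71,"hye":51,"n":19,"vpa":54}
After op 9 (remove /hye): {"cj":3,"gz":71,"n":19,"vpa":54}
Value at /cj: 3

Answer: 3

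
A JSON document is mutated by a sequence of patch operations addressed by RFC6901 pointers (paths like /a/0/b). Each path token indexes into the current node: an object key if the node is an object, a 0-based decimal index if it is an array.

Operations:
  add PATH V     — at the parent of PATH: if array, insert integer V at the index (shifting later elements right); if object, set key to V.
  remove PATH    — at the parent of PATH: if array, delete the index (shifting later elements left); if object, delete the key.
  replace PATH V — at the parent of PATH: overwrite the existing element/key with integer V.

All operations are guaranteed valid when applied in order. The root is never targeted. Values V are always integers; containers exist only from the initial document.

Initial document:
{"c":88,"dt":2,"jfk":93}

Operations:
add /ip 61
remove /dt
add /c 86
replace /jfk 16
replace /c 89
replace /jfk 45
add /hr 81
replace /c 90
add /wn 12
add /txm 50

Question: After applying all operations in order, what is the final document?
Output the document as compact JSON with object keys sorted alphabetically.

Answer: {"c":90,"hr":81,"ip":61,"jfk":45,"txm":50,"wn":12}

Derivation:
After op 1 (add /ip 61): {"c":88,"dt":2,"ip":61,"jfk":93}
After op 2 (remove /dt): {"c":88,"ip":61,"jfk":93}
After op 3 (add /c 86): {"c":86,"ip":61,"jfk":93}
After op 4 (replace /jfk 16): {"c":86,"ip":61,"jfk":16}
After op 5 (replace /c 89): {"c":89,"ip":61,"jfk":16}
After op 6 (replace /jfk 45): {"c":89,"ip":61,"jfk":45}
After op 7 (add /hr 81): {"c":89,"hr":81,"ip":61,"jfk":45}
After op 8 (replace /c 90): {"c":90,"hr":81,"ip":61,"jfk":45}
After op 9 (add /wn 12): {"c":90,"hr":81,"ip":61,"jfk":45,"wn":12}
After op 10 (add /txm 50): {"c":90,"hr":81,"ip":61,"jfk":45,"txm":50,"wn":12}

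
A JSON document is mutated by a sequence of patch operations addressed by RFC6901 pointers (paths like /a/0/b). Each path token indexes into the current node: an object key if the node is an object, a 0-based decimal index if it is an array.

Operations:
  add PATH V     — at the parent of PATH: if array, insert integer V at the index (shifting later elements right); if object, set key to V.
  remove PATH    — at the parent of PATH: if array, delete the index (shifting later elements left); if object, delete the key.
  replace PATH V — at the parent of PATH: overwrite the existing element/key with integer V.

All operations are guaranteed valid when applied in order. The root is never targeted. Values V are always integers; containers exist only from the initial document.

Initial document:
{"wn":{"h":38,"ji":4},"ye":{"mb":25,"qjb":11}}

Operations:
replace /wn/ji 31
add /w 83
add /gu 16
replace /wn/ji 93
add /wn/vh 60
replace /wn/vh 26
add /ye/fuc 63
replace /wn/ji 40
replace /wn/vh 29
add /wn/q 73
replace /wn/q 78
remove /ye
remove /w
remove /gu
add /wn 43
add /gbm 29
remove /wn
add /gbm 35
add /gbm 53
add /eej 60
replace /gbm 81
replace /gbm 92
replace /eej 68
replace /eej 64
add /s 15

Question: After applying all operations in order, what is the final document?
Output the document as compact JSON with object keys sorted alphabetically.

After op 1 (replace /wn/ji 31): {"wn":{"h":38,"ji":31},"ye":{"mb":25,"qjb":11}}
After op 2 (add /w 83): {"w":83,"wn":{"h":38,"ji":31},"ye":{"mb":25,"qjb":11}}
After op 3 (add /gu 16): {"gu":16,"w":83,"wn":{"h":38,"ji":31},"ye":{"mb":25,"qjb":11}}
After op 4 (replace /wn/ji 93): {"gu":16,"w":83,"wn":{"h":38,"ji":93},"ye":{"mb":25,"qjb":11}}
After op 5 (add /wn/vh 60): {"gu":16,"w":83,"wn":{"h":38,"ji":93,"vh":60},"ye":{"mb":25,"qjb":11}}
After op 6 (replace /wn/vh 26): {"gu":16,"w":83,"wn":{"h":38,"ji":93,"vh":26},"ye":{"mb":25,"qjb":11}}
After op 7 (add /ye/fuc 63): {"gu":16,"w":83,"wn":{"h":38,"ji":93,"vh":26},"ye":{"fuc":63,"mb":25,"qjb":11}}
After op 8 (replace /wn/ji 40): {"gu":16,"w":83,"wn":{"h":38,"ji":40,"vh":26},"ye":{"fuc":63,"mb":25,"qjb":11}}
After op 9 (replace /wn/vh 29): {"gu":16,"w":83,"wn":{"h":38,"ji":40,"vh":29},"ye":{"fuc":63,"mb":25,"qjb":11}}
After op 10 (add /wn/q 73): {"gu":16,"w":83,"wn":{"h":38,"ji":40,"q":73,"vh":29},"ye":{"fuc":63,"mb":25,"qjb":11}}
After op 11 (replace /wn/q 78): {"gu":16,"w":83,"wn":{"h":38,"ji":40,"q":78,"vh":29},"ye":{"fuc":63,"mb":25,"qjb":11}}
After op 12 (remove /ye): {"gu":16,"w":83,"wn":{"h":38,"ji":40,"q":78,"vh":29}}
After op 13 (remove /w): {"gu":16,"wn":{"h":38,"ji":40,"q":78,"vh":29}}
After op 14 (remove /gu): {"wn":{"h":38,"ji":40,"q":78,"vh":29}}
After op 15 (add /wn 43): {"wn":43}
After op 16 (add /gbm 29): {"gbm":29,"wn":43}
After op 17 (remove /wn): {"gbm":29}
After op 18 (add /gbm 35): {"gbm":35}
After op 19 (add /gbm 53): {"gbm":53}
After op 20 (add /eej 60): {"eej":60,"gbm":53}
After op 21 (replace /gbm 81): {"eej":60,"gbm":81}
After op 22 (replace /gbm 92): {"eej":60,"gbm":92}
After op 23 (replace /eej 68): {"eej":68,"gbm":92}
After op 24 (replace /eej 64): {"eej":64,"gbm":92}
After op 25 (add /s 15): {"eej":64,"gbm":92,"s":15}

Answer: {"eej":64,"gbm":92,"s":15}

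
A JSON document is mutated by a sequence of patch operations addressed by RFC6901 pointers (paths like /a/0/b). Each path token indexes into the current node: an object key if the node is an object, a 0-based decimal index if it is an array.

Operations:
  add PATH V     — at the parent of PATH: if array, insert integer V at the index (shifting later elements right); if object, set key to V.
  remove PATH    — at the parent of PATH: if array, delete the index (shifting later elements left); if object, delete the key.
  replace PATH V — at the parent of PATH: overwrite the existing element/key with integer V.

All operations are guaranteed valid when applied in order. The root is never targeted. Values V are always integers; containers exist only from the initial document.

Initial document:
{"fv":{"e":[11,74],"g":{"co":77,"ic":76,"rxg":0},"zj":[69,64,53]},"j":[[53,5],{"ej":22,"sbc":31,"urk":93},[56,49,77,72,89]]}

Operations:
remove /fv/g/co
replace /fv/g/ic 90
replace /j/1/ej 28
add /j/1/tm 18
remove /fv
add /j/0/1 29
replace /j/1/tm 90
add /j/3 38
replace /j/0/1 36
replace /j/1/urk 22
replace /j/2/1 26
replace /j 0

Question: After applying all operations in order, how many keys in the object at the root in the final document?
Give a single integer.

After op 1 (remove /fv/g/co): {"fv":{"e":[11,74],"g":{"ic":76,"rxg":0},"zj":[69,64,53]},"j":[[53,5],{"ej":22,"sbc":31,"urk":93},[56,49,77,72,89]]}
After op 2 (replace /fv/g/ic 90): {"fv":{"e":[11,74],"g":{"ic":90,"rxg":0},"zj":[69,64,53]},"j":[[53,5],{"ej":22,"sbc":31,"urk":93},[56,49,77,72,89]]}
After op 3 (replace /j/1/ej 28): {"fv":{"e":[11,74],"g":{"ic":90,"rxg":0},"zj":[69,64,53]},"j":[[53,5],{"ej":28,"sbc":31,"urk":93},[56,49,77,72,89]]}
After op 4 (add /j/1/tm 18): {"fv":{"e":[11,74],"g":{"ic":90,"rxg":0},"zj":[69,64,53]},"j":[[53,5],{"ej":28,"sbc":31,"tm":18,"urk":93},[56,49,77,72,89]]}
After op 5 (remove /fv): {"j":[[53,5],{"ej":28,"sbc":31,"tm":18,"urk":93},[56,49,77,72,89]]}
After op 6 (add /j/0/1 29): {"j":[[53,29,5],{"ej":28,"sbc":31,"tm":18,"urk":93},[56,49,77,72,89]]}
After op 7 (replace /j/1/tm 90): {"j":[[53,29,5],{"ej":28,"sbc":31,"tm":90,"urk":93},[56,49,77,72,89]]}
After op 8 (add /j/3 38): {"j":[[53,29,5],{"ej":28,"sbc":31,"tm":90,"urk":93},[56,49,77,72,89],38]}
After op 9 (replace /j/0/1 36): {"j":[[53,36,5],{"ej":28,"sbc":31,"tm":90,"urk":93},[56,49,77,72,89],38]}
After op 10 (replace /j/1/urk 22): {"j":[[53,36,5],{"ej":28,"sbc":31,"tm":90,"urk":22},[56,49,77,72,89],38]}
After op 11 (replace /j/2/1 26): {"j":[[53,36,5],{"ej":28,"sbc":31,"tm":90,"urk":22},[56,26,77,72,89],38]}
After op 12 (replace /j 0): {"j":0}
Size at the root: 1

Answer: 1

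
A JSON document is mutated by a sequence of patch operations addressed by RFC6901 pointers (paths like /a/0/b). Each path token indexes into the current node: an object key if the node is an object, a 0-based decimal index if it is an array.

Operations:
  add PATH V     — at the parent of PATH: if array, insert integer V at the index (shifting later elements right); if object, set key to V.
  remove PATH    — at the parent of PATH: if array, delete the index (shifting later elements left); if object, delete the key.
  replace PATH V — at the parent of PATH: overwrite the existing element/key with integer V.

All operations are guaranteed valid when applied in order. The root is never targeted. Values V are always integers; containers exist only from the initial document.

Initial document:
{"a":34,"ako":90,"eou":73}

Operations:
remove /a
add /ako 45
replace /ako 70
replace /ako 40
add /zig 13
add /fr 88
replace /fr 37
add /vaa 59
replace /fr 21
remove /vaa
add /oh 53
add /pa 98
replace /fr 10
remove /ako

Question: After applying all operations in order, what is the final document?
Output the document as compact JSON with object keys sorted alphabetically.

Answer: {"eou":73,"fr":10,"oh":53,"pa":98,"zig":13}

Derivation:
After op 1 (remove /a): {"ako":90,"eou":73}
After op 2 (add /ako 45): {"ako":45,"eou":73}
After op 3 (replace /ako 70): {"ako":70,"eou":73}
After op 4 (replace /ako 40): {"ako":40,"eou":73}
After op 5 (add /zig 13): {"ako":40,"eou":73,"zig":13}
After op 6 (add /fr 88): {"ako":40,"eou":73,"fr":88,"zig":13}
After op 7 (replace /fr 37): {"ako":40,"eou":73,"fr":37,"zig":13}
After op 8 (add /vaa 59): {"ako":40,"eou":73,"fr":37,"vaa":59,"zig":13}
After op 9 (replace /fr 21): {"ako":40,"eou":73,"fr":21,"vaa":59,"zig":13}
After op 10 (remove /vaa): {"ako":40,"eou":73,"fr":21,"zig":13}
After op 11 (add /oh 53): {"ako":40,"eou":73,"fr":21,"oh":53,"zig":13}
After op 12 (add /pa 98): {"ako":40,"eou":73,"fr":21,"oh":53,"pa":98,"zig":13}
After op 13 (replace /fr 10): {"ako":40,"eou":73,"fr":10,"oh":53,"pa":98,"zig":13}
After op 14 (remove /ako): {"eou":73,"fr":10,"oh":53,"pa":98,"zig":13}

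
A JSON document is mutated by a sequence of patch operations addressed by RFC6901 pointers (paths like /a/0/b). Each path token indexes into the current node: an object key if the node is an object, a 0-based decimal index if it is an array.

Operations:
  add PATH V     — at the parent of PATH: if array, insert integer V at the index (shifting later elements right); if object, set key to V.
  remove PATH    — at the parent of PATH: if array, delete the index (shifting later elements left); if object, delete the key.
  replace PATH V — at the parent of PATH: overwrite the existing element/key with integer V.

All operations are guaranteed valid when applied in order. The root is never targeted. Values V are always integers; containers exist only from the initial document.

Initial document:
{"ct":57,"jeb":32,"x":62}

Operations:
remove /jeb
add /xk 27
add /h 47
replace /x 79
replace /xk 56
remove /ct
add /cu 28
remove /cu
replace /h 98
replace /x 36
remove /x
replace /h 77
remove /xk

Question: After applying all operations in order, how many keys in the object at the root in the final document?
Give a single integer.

Answer: 1

Derivation:
After op 1 (remove /jeb): {"ct":57,"x":62}
After op 2 (add /xk 27): {"ct":57,"x":62,"xk":27}
After op 3 (add /h 47): {"ct":57,"h":47,"x":62,"xk":27}
After op 4 (replace /x 79): {"ct":57,"h":47,"x":79,"xk":27}
After op 5 (replace /xk 56): {"ct":57,"h":47,"x":79,"xk":56}
After op 6 (remove /ct): {"h":47,"x":79,"xk":56}
After op 7 (add /cu 28): {"cu":28,"h":47,"x":79,"xk":56}
After op 8 (remove /cu): {"h":47,"x":79,"xk":56}
After op 9 (replace /h 98): {"h":98,"x":79,"xk":56}
After op 10 (replace /x 36): {"h":98,"x":36,"xk":56}
After op 11 (remove /x): {"h":98,"xk":56}
After op 12 (replace /h 77): {"h":77,"xk":56}
After op 13 (remove /xk): {"h":77}
Size at the root: 1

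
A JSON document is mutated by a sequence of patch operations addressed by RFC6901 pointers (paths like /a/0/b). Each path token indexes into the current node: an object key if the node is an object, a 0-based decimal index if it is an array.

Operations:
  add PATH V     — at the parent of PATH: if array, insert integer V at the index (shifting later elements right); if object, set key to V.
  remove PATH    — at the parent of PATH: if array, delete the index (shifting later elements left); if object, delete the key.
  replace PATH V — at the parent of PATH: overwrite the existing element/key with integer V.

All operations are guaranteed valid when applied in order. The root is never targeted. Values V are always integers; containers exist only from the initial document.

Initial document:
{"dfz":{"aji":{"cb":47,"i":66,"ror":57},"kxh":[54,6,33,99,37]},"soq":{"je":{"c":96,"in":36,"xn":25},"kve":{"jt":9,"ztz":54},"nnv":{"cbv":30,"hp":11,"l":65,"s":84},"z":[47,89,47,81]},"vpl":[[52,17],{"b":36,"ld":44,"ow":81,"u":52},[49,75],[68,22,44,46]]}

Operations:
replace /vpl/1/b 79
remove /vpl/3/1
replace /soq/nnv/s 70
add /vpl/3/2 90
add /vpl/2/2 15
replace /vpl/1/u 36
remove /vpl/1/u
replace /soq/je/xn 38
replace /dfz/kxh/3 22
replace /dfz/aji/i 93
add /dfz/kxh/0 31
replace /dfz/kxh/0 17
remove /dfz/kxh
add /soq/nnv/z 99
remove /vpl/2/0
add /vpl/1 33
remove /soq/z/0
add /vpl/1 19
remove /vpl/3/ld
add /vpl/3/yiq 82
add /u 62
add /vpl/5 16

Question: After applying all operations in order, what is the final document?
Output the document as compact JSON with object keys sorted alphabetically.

After op 1 (replace /vpl/1/b 79): {"dfz":{"aji":{"cb":47,"i":66,"ror":57},"kxh":[54,6,33,99,37]},"soq":{"je":{"c":96,"in":36,"xn":25},"kve":{"jt":9,"ztz":54},"nnv":{"cbv":30,"hp":11,"l":65,"s":84},"z":[47,89,47,81]},"vpl":[[52,17],{"b":79,"ld":44,"ow":81,"u":52},[49,75],[68,22,44,46]]}
After op 2 (remove /vpl/3/1): {"dfz":{"aji":{"cb":47,"i":66,"ror":57},"kxh":[54,6,33,99,37]},"soq":{"je":{"c":96,"in":36,"xn":25},"kve":{"jt":9,"ztz":54},"nnv":{"cbv":30,"hp":11,"l":65,"s":84},"z":[47,89,47,81]},"vpl":[[52,17],{"b":79,"ld":44,"ow":81,"u":52},[49,75],[68,44,46]]}
After op 3 (replace /soq/nnv/s 70): {"dfz":{"aji":{"cb":47,"i":66,"ror":57},"kxh":[54,6,33,99,37]},"soq":{"je":{"c":96,"in":36,"xn":25},"kve":{"jt":9,"ztz":54},"nnv":{"cbv":30,"hp":11,"l":65,"s":70},"z":[47,89,47,81]},"vpl":[[52,17],{"b":79,"ld":44,"ow":81,"u":52},[49,75],[68,44,46]]}
After op 4 (add /vpl/3/2 90): {"dfz":{"aji":{"cb":47,"i":66,"ror":57},"kxh":[54,6,33,99,37]},"soq":{"je":{"c":96,"in":36,"xn":25},"kve":{"jt":9,"ztz":54},"nnv":{"cbv":30,"hp":11,"l":65,"s":70},"z":[47,89,47,81]},"vpl":[[52,17],{"b":79,"ld":44,"ow":81,"u":52},[49,75],[68,44,90,46]]}
After op 5 (add /vpl/2/2 15): {"dfz":{"aji":{"cb":47,"i":66,"ror":57},"kxh":[54,6,33,99,37]},"soq":{"je":{"c":96,"in":36,"xn":25},"kve":{"jt":9,"ztz":54},"nnv":{"cbv":30,"hp":11,"l":65,"s":70},"z":[47,89,47,81]},"vpl":[[52,17],{"b":79,"ld":44,"ow":81,"u":52},[49,75,15],[68,44,90,46]]}
After op 6 (replace /vpl/1/u 36): {"dfz":{"aji":{"cb":47,"i":66,"ror":57},"kxh":[54,6,33,99,37]},"soq":{"je":{"c":96,"in":36,"xn":25},"kve":{"jt":9,"ztz":54},"nnv":{"cbv":30,"hp":11,"l":65,"s":70},"z":[47,89,47,81]},"vpl":[[52,17],{"b":79,"ld":44,"ow":81,"u":36},[49,75,15],[68,44,90,46]]}
After op 7 (remove /vpl/1/u): {"dfz":{"aji":{"cb":47,"i":66,"ror":57},"kxh":[54,6,33,99,37]},"soq":{"je":{"c":96,"in":36,"xn":25},"kve":{"jt":9,"ztz":54},"nnv":{"cbv":30,"hp":11,"l":65,"s":70},"z":[47,89,47,81]},"vpl":[[52,17],{"b":79,"ld":44,"ow":81},[49,75,15],[68,44,90,46]]}
After op 8 (replace /soq/je/xn 38): {"dfz":{"aji":{"cb":47,"i":66,"ror":57},"kxh":[54,6,33,99,37]},"soq":{"je":{"c":96,"in":36,"xn":38},"kve":{"jt":9,"ztz":54},"nnv":{"cbv":30,"hp":11,"l":65,"s":70},"z":[47,89,47,81]},"vpl":[[52,17],{"b":79,"ld":44,"ow":81},[49,75,15],[68,44,90,46]]}
After op 9 (replace /dfz/kxh/3 22): {"dfz":{"aji":{"cb":47,"i":66,"ror":57},"kxh":[54,6,33,22,37]},"soq":{"je":{"c":96,"in":36,"xn":38},"kve":{"jt":9,"ztz":54},"nnv":{"cbv":30,"hp":11,"l":65,"s":70},"z":[47,89,47,81]},"vpl":[[52,17],{"b":79,"ld":44,"ow":81},[49,75,15],[68,44,90,46]]}
After op 10 (replace /dfz/aji/i 93): {"dfz":{"aji":{"cb":47,"i":93,"ror":57},"kxh":[54,6,33,22,37]},"soq":{"je":{"c":96,"in":36,"xn":38},"kve":{"jt":9,"ztz":54},"nnv":{"cbv":30,"hp":11,"l":65,"s":70},"z":[47,89,47,81]},"vpl":[[52,17],{"b":79,"ld":44,"ow":81},[49,75,15],[68,44,90,46]]}
After op 11 (add /dfz/kxh/0 31): {"dfz":{"aji":{"cb":47,"i":93,"ror":57},"kxh":[31,54,6,33,22,37]},"soq":{"je":{"c":96,"in":36,"xn":38},"kve":{"jt":9,"ztz":54},"nnv":{"cbv":30,"hp":11,"l":65,"s":70},"z":[47,89,47,81]},"vpl":[[52,17],{"b":79,"ld":44,"ow":81},[49,75,15],[68,44,90,46]]}
After op 12 (replace /dfz/kxh/0 17): {"dfz":{"aji":{"cb":47,"i":93,"ror":57},"kxh":[17,54,6,33,22,37]},"soq":{"je":{"c":96,"in":36,"xn":38},"kve":{"jt":9,"ztz":54},"nnv":{"cbv":30,"hp":11,"l":65,"s":70},"z":[47,89,47,81]},"vpl":[[52,17],{"b":79,"ld":44,"ow":81},[49,75,15],[68,44,90,46]]}
After op 13 (remove /dfz/kxh): {"dfz":{"aji":{"cb":47,"i":93,"ror":57}},"soq":{"je":{"c":96,"in":36,"xn":38},"kve":{"jt":9,"ztz":54},"nnv":{"cbv":30,"hp":11,"l":65,"s":70},"z":[47,89,47,81]},"vpl":[[52,17],{"b":79,"ld":44,"ow":81},[49,75,15],[68,44,90,46]]}
After op 14 (add /soq/nnv/z 99): {"dfz":{"aji":{"cb":47,"i":93,"ror":57}},"soq":{"je":{"c":96,"in":36,"xn":38},"kve":{"jt":9,"ztz":54},"nnv":{"cbv":30,"hp":11,"l":65,"s":70,"z":99},"z":[47,89,47,81]},"vpl":[[52,17],{"b":79,"ld":44,"ow":81},[49,75,15],[68,44,90,46]]}
After op 15 (remove /vpl/2/0): {"dfz":{"aji":{"cb":47,"i":93,"ror":57}},"soq":{"je":{"c":96,"in":36,"xn":38},"kve":{"jt":9,"ztz":54},"nnv":{"cbv":30,"hp":11,"l":65,"s":70,"z":99},"z":[47,89,47,81]},"vpl":[[52,17],{"b":79,"ld":44,"ow":81},[75,15],[68,44,90,46]]}
After op 16 (add /vpl/1 33): {"dfz":{"aji":{"cb":47,"i":93,"ror":57}},"soq":{"je":{"c":96,"in":36,"xn":38},"kve":{"jt":9,"ztz":54},"nnv":{"cbv":30,"hp":11,"l":65,"s":70,"z":99},"z":[47,89,47,81]},"vpl":[[52,17],33,{"b":79,"ld":44,"ow":81},[75,15],[68,44,90,46]]}
After op 17 (remove /soq/z/0): {"dfz":{"aji":{"cb":47,"i":93,"ror":57}},"soq":{"je":{"c":96,"in":36,"xn":38},"kve":{"jt":9,"ztz":54},"nnv":{"cbv":30,"hp":11,"l":65,"s":70,"z":99},"z":[89,47,81]},"vpl":[[52,17],33,{"b":79,"ld":44,"ow":81},[75,15],[68,44,90,46]]}
After op 18 (add /vpl/1 19): {"dfz":{"aji":{"cb":47,"i":93,"ror":57}},"soq":{"je":{"c":96,"in":36,"xn":38},"kve":{"jt":9,"ztz":54},"nnv":{"cbv":30,"hp":11,"l":65,"s":70,"z":99},"z":[89,47,81]},"vpl":[[52,17],19,33,{"b":79,"ld":44,"ow":81},[75,15],[68,44,90,46]]}
After op 19 (remove /vpl/3/ld): {"dfz":{"aji":{"cb":47,"i":93,"ror":57}},"soq":{"je":{"c":96,"in":36,"xn":38},"kve":{"jt":9,"ztz":54},"nnv":{"cbv":30,"hp":11,"l":65,"s":70,"z":99},"z":[89,47,81]},"vpl":[[52,17],19,33,{"b":79,"ow":81},[75,15],[68,44,90,46]]}
After op 20 (add /vpl/3/yiq 82): {"dfz":{"aji":{"cb":47,"i":93,"ror":57}},"soq":{"je":{"c":96,"in":36,"xn":38},"kve":{"jt":9,"ztz":54},"nnv":{"cbv":30,"hp":11,"l":65,"s":70,"z":99},"z":[89,47,81]},"vpl":[[52,17],19,33,{"b":79,"ow":81,"yiq":82},[75,15],[68,44,90,46]]}
After op 21 (add /u 62): {"dfz":{"aji":{"cb":47,"i":93,"ror":57}},"soq":{"je":{"c":96,"in":36,"xn":38},"kve":{"jt":9,"ztz":54},"nnv":{"cbv":30,"hp":11,"l":65,"s":70,"z":99},"z":[89,47,81]},"u":62,"vpl":[[52,17],19,33,{"b":79,"ow":81,"yiq":82},[75,15],[68,44,90,46]]}
After op 22 (add /vpl/5 16): {"dfz":{"aji":{"cb":47,"i":93,"ror":57}},"soq":{"je":{"c":96,"in":36,"xn":38},"kve":{"jt":9,"ztz":54},"nnv":{"cbv":30,"hp":11,"l":65,"s":70,"z":99},"z":[89,47,81]},"u":62,"vpl":[[52,17],19,33,{"b":79,"ow":81,"yiq":82},[75,15],16,[68,44,90,46]]}

Answer: {"dfz":{"aji":{"cb":47,"i":93,"ror":57}},"soq":{"je":{"c":96,"in":36,"xn":38},"kve":{"jt":9,"ztz":54},"nnv":{"cbv":30,"hp":11,"l":65,"s":70,"z":99},"z":[89,47,81]},"u":62,"vpl":[[52,17],19,33,{"b":79,"ow":81,"yiq":82},[75,15],16,[68,44,90,46]]}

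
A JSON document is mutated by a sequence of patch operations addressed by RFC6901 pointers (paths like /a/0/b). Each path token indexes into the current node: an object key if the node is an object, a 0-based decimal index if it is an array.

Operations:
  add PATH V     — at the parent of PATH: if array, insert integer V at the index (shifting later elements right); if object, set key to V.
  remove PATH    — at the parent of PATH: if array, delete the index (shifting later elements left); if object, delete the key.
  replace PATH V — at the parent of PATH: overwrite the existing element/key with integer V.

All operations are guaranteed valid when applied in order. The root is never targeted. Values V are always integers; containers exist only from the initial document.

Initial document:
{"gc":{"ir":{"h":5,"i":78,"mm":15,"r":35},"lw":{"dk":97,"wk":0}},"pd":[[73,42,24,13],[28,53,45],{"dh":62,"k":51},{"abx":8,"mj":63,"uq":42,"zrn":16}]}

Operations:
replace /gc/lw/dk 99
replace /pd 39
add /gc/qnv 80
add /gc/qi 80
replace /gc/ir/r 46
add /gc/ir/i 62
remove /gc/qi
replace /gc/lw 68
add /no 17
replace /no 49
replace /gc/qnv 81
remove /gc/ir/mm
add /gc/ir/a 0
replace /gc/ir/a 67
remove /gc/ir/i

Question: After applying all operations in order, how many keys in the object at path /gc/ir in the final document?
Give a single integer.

Answer: 3

Derivation:
After op 1 (replace /gc/lw/dk 99): {"gc":{"ir":{"h":5,"i":78,"mm":15,"r":35},"lw":{"dk":99,"wk":0}},"pd":[[73,42,24,13],[28,53,45],{"dh":62,"k":51},{"abx":8,"mj":63,"uq":42,"zrn":16}]}
After op 2 (replace /pd 39): {"gc":{"ir":{"h":5,"i":78,"mm":15,"r":35},"lw":{"dk":99,"wk":0}},"pd":39}
After op 3 (add /gc/qnv 80): {"gc":{"ir":{"h":5,"i":78,"mm":15,"r":35},"lw":{"dk":99,"wk":0},"qnv":80},"pd":39}
After op 4 (add /gc/qi 80): {"gc":{"ir":{"h":5,"i":78,"mm":15,"r":35},"lw":{"dk":99,"wk":0},"qi":80,"qnv":80},"pd":39}
After op 5 (replace /gc/ir/r 46): {"gc":{"ir":{"h":5,"i":78,"mm":15,"r":46},"lw":{"dk":99,"wk":0},"qi":80,"qnv":80},"pd":39}
After op 6 (add /gc/ir/i 62): {"gc":{"ir":{"h":5,"i":62,"mm":15,"r":46},"lw":{"dk":99,"wk":0},"qi":80,"qnv":80},"pd":39}
After op 7 (remove /gc/qi): {"gc":{"ir":{"h":5,"i":62,"mm":15,"r":46},"lw":{"dk":99,"wk":0},"qnv":80},"pd":39}
After op 8 (replace /gc/lw 68): {"gc":{"ir":{"h":5,"i":62,"mm":15,"r":46},"lw":68,"qnv":80},"pd":39}
After op 9 (add /no 17): {"gc":{"ir":{"h":5,"i":62,"mm":15,"r":46},"lw":68,"qnv":80},"no":17,"pd":39}
After op 10 (replace /no 49): {"gc":{"ir":{"h":5,"i":62,"mm":15,"r":46},"lw":68,"qnv":80},"no":49,"pd":39}
After op 11 (replace /gc/qnv 81): {"gc":{"ir":{"h":5,"i":62,"mm":15,"r":46},"lw":68,"qnv":81},"no":49,"pd":39}
After op 12 (remove /gc/ir/mm): {"gc":{"ir":{"h":5,"i":62,"r":46},"lw":68,"qnv":81},"no":49,"pd":39}
After op 13 (add /gc/ir/a 0): {"gc":{"ir":{"a":0,"h":5,"i":62,"r":46},"lw":68,"qnv":81},"no":49,"pd":39}
After op 14 (replace /gc/ir/a 67): {"gc":{"ir":{"a":67,"h":5,"i":62,"r":46},"lw":68,"qnv":81},"no":49,"pd":39}
After op 15 (remove /gc/ir/i): {"gc":{"ir":{"a":67,"h":5,"r":46},"lw":68,"qnv":81},"no":49,"pd":39}
Size at path /gc/ir: 3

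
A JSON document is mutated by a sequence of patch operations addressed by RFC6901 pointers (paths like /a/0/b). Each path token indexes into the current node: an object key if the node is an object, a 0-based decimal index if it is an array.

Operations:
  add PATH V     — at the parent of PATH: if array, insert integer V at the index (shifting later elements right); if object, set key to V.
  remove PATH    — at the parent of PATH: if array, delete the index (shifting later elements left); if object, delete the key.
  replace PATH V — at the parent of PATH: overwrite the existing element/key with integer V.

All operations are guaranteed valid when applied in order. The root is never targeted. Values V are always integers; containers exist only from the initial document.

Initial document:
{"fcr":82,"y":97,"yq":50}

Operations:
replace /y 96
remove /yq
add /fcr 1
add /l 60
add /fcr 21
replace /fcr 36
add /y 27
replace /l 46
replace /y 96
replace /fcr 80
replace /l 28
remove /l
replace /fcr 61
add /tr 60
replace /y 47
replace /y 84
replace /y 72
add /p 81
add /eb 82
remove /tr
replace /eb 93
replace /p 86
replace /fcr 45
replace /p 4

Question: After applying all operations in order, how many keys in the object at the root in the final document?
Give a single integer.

After op 1 (replace /y 96): {"fcr":82,"y":96,"yq":50}
After op 2 (remove /yq): {"fcr":82,"y":96}
After op 3 (add /fcr 1): {"fcr":1,"y":96}
After op 4 (add /l 60): {"fcr":1,"l":60,"y":96}
After op 5 (add /fcr 21): {"fcr":21,"l":60,"y":96}
After op 6 (replace /fcr 36): {"fcr":36,"l":60,"y":96}
After op 7 (add /y 27): {"fcr":36,"l":60,"y":27}
After op 8 (replace /l 46): {"fcr":36,"l":46,"y":27}
After op 9 (replace /y 96): {"fcr":36,"l":46,"y":96}
After op 10 (replace /fcr 80): {"fcr":80,"l":46,"y":96}
After op 11 (replace /l 28): {"fcr":80,"l":28,"y":96}
After op 12 (remove /l): {"fcr":80,"y":96}
After op 13 (replace /fcr 61): {"fcr":61,"y":96}
After op 14 (add /tr 60): {"fcr":61,"tr":60,"y":96}
After op 15 (replace /y 47): {"fcr":61,"tr":60,"y":47}
After op 16 (replace /y 84): {"fcr":61,"tr":60,"y":84}
After op 17 (replace /y 72): {"fcr":61,"tr":60,"y":72}
After op 18 (add /p 81): {"fcr":61,"p":81,"tr":60,"y":72}
After op 19 (add /eb 82): {"eb":82,"fcr":61,"p":81,"tr":60,"y":72}
After op 20 (remove /tr): {"eb":82,"fcr":61,"p":81,"y":72}
After op 21 (replace /eb 93): {"eb":93,"fcr":61,"p":81,"y":72}
After op 22 (replace /p 86): {"eb":93,"fcr":61,"p":86,"y":72}
After op 23 (replace /fcr 45): {"eb":93,"fcr":45,"p":86,"y":72}
After op 24 (replace /p 4): {"eb":93,"fcr":45,"p":4,"y":72}
Size at the root: 4

Answer: 4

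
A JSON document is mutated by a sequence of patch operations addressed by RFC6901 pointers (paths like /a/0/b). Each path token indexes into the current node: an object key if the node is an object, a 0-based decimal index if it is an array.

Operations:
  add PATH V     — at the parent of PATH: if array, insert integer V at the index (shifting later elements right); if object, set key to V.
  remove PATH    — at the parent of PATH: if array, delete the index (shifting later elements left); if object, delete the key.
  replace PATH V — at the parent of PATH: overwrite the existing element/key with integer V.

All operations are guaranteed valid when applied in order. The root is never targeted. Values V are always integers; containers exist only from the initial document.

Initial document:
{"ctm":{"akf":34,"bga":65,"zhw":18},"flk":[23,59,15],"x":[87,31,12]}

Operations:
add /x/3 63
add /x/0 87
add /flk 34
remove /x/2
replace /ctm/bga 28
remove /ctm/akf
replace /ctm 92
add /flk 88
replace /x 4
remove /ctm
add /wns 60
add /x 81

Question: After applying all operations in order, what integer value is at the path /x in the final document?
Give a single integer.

After op 1 (add /x/3 63): {"ctm":{"akf":34,"bga":65,"zhw":18},"flk":[23,59,15],"x":[87,31,12,63]}
After op 2 (add /x/0 87): {"ctm":{"akf":34,"bga":65,"zhw":18},"flk":[23,59,15],"x":[87,87,31,12,63]}
After op 3 (add /flk 34): {"ctm":{"akf":34,"bga":65,"zhw":18},"flk":34,"x":[87,87,31,12,63]}
After op 4 (remove /x/2): {"ctm":{"akf":34,"bga":65,"zhw":18},"flk":34,"x":[87,87,12,63]}
After op 5 (replace /ctm/bga 28): {"ctm":{"akf":34,"bga":28,"zhw":18},"flk":34,"x":[87,87,12,63]}
After op 6 (remove /ctm/akf): {"ctm":{"bga":28,"zhw":18},"flk":34,"x":[87,87,12,63]}
After op 7 (replace /ctm 92): {"ctm":92,"flk":34,"x":[87,87,12,63]}
After op 8 (add /flk 88): {"ctm":92,"flk":88,"x":[87,87,12,63]}
After op 9 (replace /x 4): {"ctm":92,"flk":88,"x":4}
After op 10 (remove /ctm): {"flk":88,"x":4}
After op 11 (add /wns 60): {"flk":88,"wns":60,"x":4}
After op 12 (add /x 81): {"flk":88,"wns":60,"x":81}
Value at /x: 81

Answer: 81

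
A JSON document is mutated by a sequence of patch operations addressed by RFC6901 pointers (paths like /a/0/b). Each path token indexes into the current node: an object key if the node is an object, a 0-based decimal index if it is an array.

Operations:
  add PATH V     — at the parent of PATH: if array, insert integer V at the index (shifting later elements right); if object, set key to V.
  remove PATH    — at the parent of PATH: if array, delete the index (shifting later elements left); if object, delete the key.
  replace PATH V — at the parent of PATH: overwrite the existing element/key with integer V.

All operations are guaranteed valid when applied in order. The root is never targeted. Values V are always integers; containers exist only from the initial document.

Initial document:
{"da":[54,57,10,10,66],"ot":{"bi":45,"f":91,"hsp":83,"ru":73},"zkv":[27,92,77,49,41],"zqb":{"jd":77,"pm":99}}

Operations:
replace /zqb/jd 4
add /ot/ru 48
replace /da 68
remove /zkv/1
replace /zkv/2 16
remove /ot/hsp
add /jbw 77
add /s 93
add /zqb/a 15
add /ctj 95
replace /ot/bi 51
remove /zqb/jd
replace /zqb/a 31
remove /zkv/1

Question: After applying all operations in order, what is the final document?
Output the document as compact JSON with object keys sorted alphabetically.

After op 1 (replace /zqb/jd 4): {"da":[54,57,10,10,66],"ot":{"bi":45,"f":91,"hsp":83,"ru":73},"zkv":[27,92,77,49,41],"zqb":{"jd":4,"pm":99}}
After op 2 (add /ot/ru 48): {"da":[54,57,10,10,66],"ot":{"bi":45,"f":91,"hsp":83,"ru":48},"zkv":[27,92,77,49,41],"zqb":{"jd":4,"pm":99}}
After op 3 (replace /da 68): {"da":68,"ot":{"bi":45,"f":91,"hsp":83,"ru":48},"zkv":[27,92,77,49,41],"zqb":{"jd":4,"pm":99}}
After op 4 (remove /zkv/1): {"da":68,"ot":{"bi":45,"f":91,"hsp":83,"ru":48},"zkv":[27,77,49,41],"zqb":{"jd":4,"pm":99}}
After op 5 (replace /zkv/2 16): {"da":68,"ot":{"bi":45,"f":91,"hsp":83,"ru":48},"zkv":[27,77,16,41],"zqb":{"jd":4,"pm":99}}
After op 6 (remove /ot/hsp): {"da":68,"ot":{"bi":45,"f":91,"ru":48},"zkv":[27,77,16,41],"zqb":{"jd":4,"pm":99}}
After op 7 (add /jbw 77): {"da":68,"jbw":77,"ot":{"bi":45,"f":91,"ru":48},"zkv":[27,77,16,41],"zqb":{"jd":4,"pm":99}}
After op 8 (add /s 93): {"da":68,"jbw":77,"ot":{"bi":45,"f":91,"ru":48},"s":93,"zkv":[27,77,16,41],"zqb":{"jd":4,"pm":99}}
After op 9 (add /zqb/a 15): {"da":68,"jbw":77,"ot":{"bi":45,"f":91,"ru":48},"s":93,"zkv":[27,77,16,41],"zqb":{"a":15,"jd":4,"pm":99}}
After op 10 (add /ctj 95): {"ctj":95,"da":68,"jbw":77,"ot":{"bi":45,"f":91,"ru":48},"s":93,"zkv":[27,77,16,41],"zqb":{"a":15,"jd":4,"pm":99}}
After op 11 (replace /ot/bi 51): {"ctj":95,"da":68,"jbw":77,"ot":{"bi":51,"f":91,"ru":48},"s":93,"zkv":[27,77,16,41],"zqb":{"a":15,"jd":4,"pm":99}}
After op 12 (remove /zqb/jd): {"ctj":95,"da":68,"jbw":77,"ot":{"bi":51,"f":91,"ru":48},"s":93,"zkv":[27,77,16,41],"zqb":{"a":15,"pm":99}}
After op 13 (replace /zqb/a 31): {"ctj":95,"da":68,"jbw":77,"ot":{"bi":51,"f":91,"ru":48},"s":93,"zkv":[27,77,16,41],"zqb":{"a":31,"pm":99}}
After op 14 (remove /zkv/1): {"ctj":95,"da":68,"jbw":77,"ot":{"bi":51,"f":91,"ru":48},"s":93,"zkv":[27,16,41],"zqb":{"a":31,"pm":99}}

Answer: {"ctj":95,"da":68,"jbw":77,"ot":{"bi":51,"f":91,"ru":48},"s":93,"zkv":[27,16,41],"zqb":{"a":31,"pm":99}}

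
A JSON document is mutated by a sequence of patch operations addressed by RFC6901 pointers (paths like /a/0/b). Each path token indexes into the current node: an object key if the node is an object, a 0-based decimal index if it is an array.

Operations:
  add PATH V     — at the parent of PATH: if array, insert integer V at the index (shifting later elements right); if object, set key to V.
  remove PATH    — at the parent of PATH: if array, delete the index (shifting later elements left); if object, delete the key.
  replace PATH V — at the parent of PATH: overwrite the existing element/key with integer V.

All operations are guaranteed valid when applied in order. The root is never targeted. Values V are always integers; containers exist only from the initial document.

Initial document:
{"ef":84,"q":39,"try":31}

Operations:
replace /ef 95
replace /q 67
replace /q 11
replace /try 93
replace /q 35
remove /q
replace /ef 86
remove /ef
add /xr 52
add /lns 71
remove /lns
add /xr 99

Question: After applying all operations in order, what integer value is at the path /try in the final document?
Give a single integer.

After op 1 (replace /ef 95): {"ef":95,"q":39,"try":31}
After op 2 (replace /q 67): {"ef":95,"q":67,"try":31}
After op 3 (replace /q 11): {"ef":95,"q":11,"try":31}
After op 4 (replace /try 93): {"ef":95,"q":11,"try":93}
After op 5 (replace /q 35): {"ef":95,"q":35,"try":93}
After op 6 (remove /q): {"ef":95,"try":93}
After op 7 (replace /ef 86): {"ef":86,"try":93}
After op 8 (remove /ef): {"try":93}
After op 9 (add /xr 52): {"try":93,"xr":52}
After op 10 (add /lns 71): {"lns":71,"try":93,"xr":52}
After op 11 (remove /lns): {"try":93,"xr":52}
After op 12 (add /xr 99): {"try":93,"xr":99}
Value at /try: 93

Answer: 93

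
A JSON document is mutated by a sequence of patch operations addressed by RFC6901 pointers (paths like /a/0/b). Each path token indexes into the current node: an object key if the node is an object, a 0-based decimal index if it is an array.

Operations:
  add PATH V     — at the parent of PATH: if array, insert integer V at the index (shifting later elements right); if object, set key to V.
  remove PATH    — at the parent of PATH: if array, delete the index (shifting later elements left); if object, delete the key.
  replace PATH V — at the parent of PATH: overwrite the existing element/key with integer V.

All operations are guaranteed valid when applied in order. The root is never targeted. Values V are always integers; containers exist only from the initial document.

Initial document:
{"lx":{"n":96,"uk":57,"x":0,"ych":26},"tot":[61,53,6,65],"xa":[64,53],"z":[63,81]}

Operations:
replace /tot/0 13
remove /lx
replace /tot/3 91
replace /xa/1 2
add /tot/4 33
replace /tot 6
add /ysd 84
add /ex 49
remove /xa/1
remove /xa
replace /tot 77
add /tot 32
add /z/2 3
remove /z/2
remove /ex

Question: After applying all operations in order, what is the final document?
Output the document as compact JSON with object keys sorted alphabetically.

After op 1 (replace /tot/0 13): {"lx":{"n":96,"uk":57,"x":0,"ych":26},"tot":[13,53,6,65],"xa":[64,53],"z":[63,81]}
After op 2 (remove /lx): {"tot":[13,53,6,65],"xa":[64,53],"z":[63,81]}
After op 3 (replace /tot/3 91): {"tot":[13,53,6,91],"xa":[64,53],"z":[63,81]}
After op 4 (replace /xa/1 2): {"tot":[13,53,6,91],"xa":[64,2],"z":[63,81]}
After op 5 (add /tot/4 33): {"tot":[13,53,6,91,33],"xa":[64,2],"z":[63,81]}
After op 6 (replace /tot 6): {"tot":6,"xa":[64,2],"z":[63,81]}
After op 7 (add /ysd 84): {"tot":6,"xa":[64,2],"ysd":84,"z":[63,81]}
After op 8 (add /ex 49): {"ex":49,"tot":6,"xa":[64,2],"ysd":84,"z":[63,81]}
After op 9 (remove /xa/1): {"ex":49,"tot":6,"xa":[64],"ysd":84,"z":[63,81]}
After op 10 (remove /xa): {"ex":49,"tot":6,"ysd":84,"z":[63,81]}
After op 11 (replace /tot 77): {"ex":49,"tot":77,"ysd":84,"z":[63,81]}
After op 12 (add /tot 32): {"ex":49,"tot":32,"ysd":84,"z":[63,81]}
After op 13 (add /z/2 3): {"ex":49,"tot":32,"ysd":84,"z":[63,81,3]}
After op 14 (remove /z/2): {"ex":49,"tot":32,"ysd":84,"z":[63,81]}
After op 15 (remove /ex): {"tot":32,"ysd":84,"z":[63,81]}

Answer: {"tot":32,"ysd":84,"z":[63,81]}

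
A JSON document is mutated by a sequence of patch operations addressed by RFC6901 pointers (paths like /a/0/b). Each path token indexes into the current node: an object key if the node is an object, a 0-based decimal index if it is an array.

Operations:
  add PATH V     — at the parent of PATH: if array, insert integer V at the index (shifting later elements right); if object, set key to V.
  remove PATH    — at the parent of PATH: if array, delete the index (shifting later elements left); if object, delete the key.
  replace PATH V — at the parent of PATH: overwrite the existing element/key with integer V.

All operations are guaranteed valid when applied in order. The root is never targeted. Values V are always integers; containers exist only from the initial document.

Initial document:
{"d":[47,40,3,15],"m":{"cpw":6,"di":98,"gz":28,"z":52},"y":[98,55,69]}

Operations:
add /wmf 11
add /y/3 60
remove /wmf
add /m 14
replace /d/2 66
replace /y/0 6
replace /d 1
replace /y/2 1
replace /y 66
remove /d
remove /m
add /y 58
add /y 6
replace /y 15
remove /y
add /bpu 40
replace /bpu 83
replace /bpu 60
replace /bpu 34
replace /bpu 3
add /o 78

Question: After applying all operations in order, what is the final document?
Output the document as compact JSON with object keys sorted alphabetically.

After op 1 (add /wmf 11): {"d":[47,40,3,15],"m":{"cpw":6,"di":98,"gz":28,"z":52},"wmf":11,"y":[98,55,69]}
After op 2 (add /y/3 60): {"d":[47,40,3,15],"m":{"cpw":6,"di":98,"gz":28,"z":52},"wmf":11,"y":[98,55,69,60]}
After op 3 (remove /wmf): {"d":[47,40,3,15],"m":{"cpw":6,"di":98,"gz":28,"z":52},"y":[98,55,69,60]}
After op 4 (add /m 14): {"d":[47,40,3,15],"m":14,"y":[98,55,69,60]}
After op 5 (replace /d/2 66): {"d":[47,40,66,15],"m":14,"y":[98,55,69,60]}
After op 6 (replace /y/0 6): {"d":[47,40,66,15],"m":14,"y":[6,55,69,60]}
After op 7 (replace /d 1): {"d":1,"m":14,"y":[6,55,69,60]}
After op 8 (replace /y/2 1): {"d":1,"m":14,"y":[6,55,1,60]}
After op 9 (replace /y 66): {"d":1,"m":14,"y":66}
After op 10 (remove /d): {"m":14,"y":66}
After op 11 (remove /m): {"y":66}
After op 12 (add /y 58): {"y":58}
After op 13 (add /y 6): {"y":6}
After op 14 (replace /y 15): {"y":15}
After op 15 (remove /y): {}
After op 16 (add /bpu 40): {"bpu":40}
After op 17 (replace /bpu 83): {"bpu":83}
After op 18 (replace /bpu 60): {"bpu":60}
After op 19 (replace /bpu 34): {"bpu":34}
After op 20 (replace /bpu 3): {"bpu":3}
After op 21 (add /o 78): {"bpu":3,"o":78}

Answer: {"bpu":3,"o":78}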